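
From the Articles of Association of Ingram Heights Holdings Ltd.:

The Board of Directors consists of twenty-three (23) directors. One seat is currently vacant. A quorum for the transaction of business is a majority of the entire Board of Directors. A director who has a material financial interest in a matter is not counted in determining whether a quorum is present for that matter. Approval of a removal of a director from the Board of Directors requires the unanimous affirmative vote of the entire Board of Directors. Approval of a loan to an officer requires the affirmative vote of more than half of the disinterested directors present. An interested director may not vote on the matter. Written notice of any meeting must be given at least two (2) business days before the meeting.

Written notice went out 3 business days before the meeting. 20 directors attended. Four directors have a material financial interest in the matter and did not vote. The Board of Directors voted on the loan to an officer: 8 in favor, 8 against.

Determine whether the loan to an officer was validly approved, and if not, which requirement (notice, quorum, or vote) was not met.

Notice: 3 business days given; 2 required (3 ≥ 2). Satisfied.
Quorum: 20 present, but the 4 interested directors do not count, leaving 16. Quorum is 12. Satisfied.
Vote: the loan to an officer requires a majority of the disinterested directors present (20 − 4 = 16). A majority of 16 is 9, so 9 affirmative votes are needed; 8 voted in favor. Not satisfied.

Invalid — vote requirement not satisfied.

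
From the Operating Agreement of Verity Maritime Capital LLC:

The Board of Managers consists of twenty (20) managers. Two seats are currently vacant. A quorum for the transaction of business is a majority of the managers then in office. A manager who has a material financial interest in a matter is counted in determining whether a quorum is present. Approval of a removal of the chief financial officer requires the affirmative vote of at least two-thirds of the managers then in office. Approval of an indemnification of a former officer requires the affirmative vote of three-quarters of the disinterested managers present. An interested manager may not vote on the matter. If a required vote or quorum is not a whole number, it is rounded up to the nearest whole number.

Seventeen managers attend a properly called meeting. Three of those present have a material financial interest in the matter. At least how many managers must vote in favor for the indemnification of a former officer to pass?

11

The indemnification of a former officer requires three-fourths of the disinterested managers present (17 − 3 = 14).
3/4 of 14 = 10.50, rounded up to 11.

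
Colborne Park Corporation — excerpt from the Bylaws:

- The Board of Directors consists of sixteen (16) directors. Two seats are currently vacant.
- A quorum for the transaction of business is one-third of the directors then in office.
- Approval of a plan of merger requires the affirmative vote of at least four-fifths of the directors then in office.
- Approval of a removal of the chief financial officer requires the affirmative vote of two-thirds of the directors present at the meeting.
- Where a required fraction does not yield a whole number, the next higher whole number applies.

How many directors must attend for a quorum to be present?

5

1/3 of 14 = 4.67, rounded up to 5.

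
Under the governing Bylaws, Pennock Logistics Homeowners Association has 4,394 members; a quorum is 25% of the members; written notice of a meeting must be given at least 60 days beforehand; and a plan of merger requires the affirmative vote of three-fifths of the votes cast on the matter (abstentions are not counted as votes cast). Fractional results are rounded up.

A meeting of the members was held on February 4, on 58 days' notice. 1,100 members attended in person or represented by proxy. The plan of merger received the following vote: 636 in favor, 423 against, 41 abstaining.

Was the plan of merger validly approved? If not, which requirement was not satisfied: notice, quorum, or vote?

Invalid — notice requirement not satisfied.

Notice: 58 days given; 60 required. Not satisfied.
Quorum: 25% of 4,394 = 1,098.50, rounded up to 1,099; 1,100 present. Satisfied.
Vote: requires three-fifths of the votes cast (1,100 − 41 abstaining = 1,059); 3/5 of 1059 = 635.40, rounded up to 636, so 636 needed; 636 in favor. Satisfied.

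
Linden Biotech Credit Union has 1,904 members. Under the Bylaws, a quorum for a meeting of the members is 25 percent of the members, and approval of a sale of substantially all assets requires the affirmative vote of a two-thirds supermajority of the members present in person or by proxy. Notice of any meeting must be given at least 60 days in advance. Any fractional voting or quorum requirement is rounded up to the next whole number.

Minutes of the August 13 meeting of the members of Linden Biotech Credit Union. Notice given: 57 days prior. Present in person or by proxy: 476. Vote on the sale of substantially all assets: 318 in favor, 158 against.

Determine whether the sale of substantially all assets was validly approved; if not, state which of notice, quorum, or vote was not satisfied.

Notice: 57 days given; 60 required. Not satisfied.
Quorum: 25% of 1,904 = 476; 476 present. Satisfied.
Vote: requires two-thirds of those present (476); 2/3 of 476 = 317.33, rounded up to 318, so 318 needed; 318 in favor. Satisfied.

Invalid — notice requirement not satisfied.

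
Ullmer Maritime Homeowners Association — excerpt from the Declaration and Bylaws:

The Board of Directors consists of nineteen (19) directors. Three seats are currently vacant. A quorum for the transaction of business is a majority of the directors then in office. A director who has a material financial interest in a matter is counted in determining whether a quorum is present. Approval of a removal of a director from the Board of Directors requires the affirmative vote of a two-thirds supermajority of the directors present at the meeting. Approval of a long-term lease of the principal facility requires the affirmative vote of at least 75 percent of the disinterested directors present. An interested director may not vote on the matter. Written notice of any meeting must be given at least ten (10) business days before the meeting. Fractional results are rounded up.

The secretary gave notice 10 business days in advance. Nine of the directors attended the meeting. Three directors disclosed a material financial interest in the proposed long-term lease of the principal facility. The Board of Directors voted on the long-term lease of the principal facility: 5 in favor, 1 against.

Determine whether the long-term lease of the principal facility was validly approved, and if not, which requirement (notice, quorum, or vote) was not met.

Notice: 10 business days given; 10 required (10 ≥ 10). Satisfied.
Quorum: 9 present (interested directors count toward quorum); quorum is 9. Satisfied.
Vote: the long-term lease of the principal facility requires three-fourths of the disinterested directors present (9 − 3 = 6). 3/4 of 6 = 4.50, rounded up to 5, so 5 affirmative votes are needed; 5 voted in favor. Satisfied.

Valid — all requirements satisfied.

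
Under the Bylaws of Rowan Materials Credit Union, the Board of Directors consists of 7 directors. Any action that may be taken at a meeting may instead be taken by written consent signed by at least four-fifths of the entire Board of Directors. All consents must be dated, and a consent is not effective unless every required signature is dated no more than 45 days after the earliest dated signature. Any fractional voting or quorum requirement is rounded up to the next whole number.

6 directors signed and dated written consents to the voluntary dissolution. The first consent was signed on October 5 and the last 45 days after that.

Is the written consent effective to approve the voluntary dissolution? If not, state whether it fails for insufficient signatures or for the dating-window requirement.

Signatures required: at least four-fifths of 7 — 4/5 of 7 = 5.60, rounded up to 6, so 6 needed; 6 signed. Sufficient.
Dating window: the latest signature is 45 days after the earliest; the limit is 45 days. Within the window.

Effective — both the signature and dating-window requirements are satisfied.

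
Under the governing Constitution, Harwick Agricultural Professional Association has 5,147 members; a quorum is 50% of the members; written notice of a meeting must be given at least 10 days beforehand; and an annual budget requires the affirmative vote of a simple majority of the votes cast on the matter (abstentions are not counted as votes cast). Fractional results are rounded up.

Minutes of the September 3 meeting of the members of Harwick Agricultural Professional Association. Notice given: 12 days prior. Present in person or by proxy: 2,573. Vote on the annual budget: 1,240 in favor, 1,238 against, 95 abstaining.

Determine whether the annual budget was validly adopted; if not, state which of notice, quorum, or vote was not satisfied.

Notice: 12 days given; 10 required. Satisfied.
Quorum: 50% of 5,147 = 2,573.50, rounded up to 2,574; 2,573 present. Not satisfied.
Vote: requires a majority of the votes cast (2,573 − 95 abstaining = 2,478); a majority of 2478 is 1240, so 1,240 needed; 1,240 in favor. Satisfied.

Invalid — quorum requirement not satisfied.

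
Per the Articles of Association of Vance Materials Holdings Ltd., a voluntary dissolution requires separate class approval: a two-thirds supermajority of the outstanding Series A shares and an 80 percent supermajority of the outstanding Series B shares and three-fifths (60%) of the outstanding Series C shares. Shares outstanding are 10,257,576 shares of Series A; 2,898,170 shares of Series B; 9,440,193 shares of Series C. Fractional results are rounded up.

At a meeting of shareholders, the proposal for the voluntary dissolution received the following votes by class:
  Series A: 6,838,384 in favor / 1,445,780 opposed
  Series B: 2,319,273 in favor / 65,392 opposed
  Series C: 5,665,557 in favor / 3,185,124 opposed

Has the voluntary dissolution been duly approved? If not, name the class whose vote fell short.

Approved — every class gave the required vote.

Series A: 2/3 of 10257576 = 6838384; 6,838,384 required, 6,838,384 in favor — approved.
Series B: 4/5 of 2898170 = 2318536; 2,318,536 required, 2,319,273 in favor — approved.
Series C: 3/5 of 9440193 = 5664115.80, rounded up to 5664116; 5,664,116 required, 5,665,557 in favor — approved.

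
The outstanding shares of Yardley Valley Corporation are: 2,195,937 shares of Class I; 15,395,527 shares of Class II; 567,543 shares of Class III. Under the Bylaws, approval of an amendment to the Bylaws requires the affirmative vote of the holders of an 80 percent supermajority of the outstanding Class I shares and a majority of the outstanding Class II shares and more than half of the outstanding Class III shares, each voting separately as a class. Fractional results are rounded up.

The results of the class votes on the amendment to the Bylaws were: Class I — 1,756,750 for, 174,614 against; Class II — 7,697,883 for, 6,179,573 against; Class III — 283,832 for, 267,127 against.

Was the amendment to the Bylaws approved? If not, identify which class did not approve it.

Class I: 4/5 of 2195937 = 1756749.60, rounded up to 1756750; 1,756,750 required, 1,756,750 in favor — approved.
Class II: a majority of 15395527 is 7697764; 7,697,764 required, 7,697,883 in favor — approved.
Class III: a majority of 567543 is 283772; 283,772 required, 283,832 in favor — approved.

Approved — every class gave the required vote.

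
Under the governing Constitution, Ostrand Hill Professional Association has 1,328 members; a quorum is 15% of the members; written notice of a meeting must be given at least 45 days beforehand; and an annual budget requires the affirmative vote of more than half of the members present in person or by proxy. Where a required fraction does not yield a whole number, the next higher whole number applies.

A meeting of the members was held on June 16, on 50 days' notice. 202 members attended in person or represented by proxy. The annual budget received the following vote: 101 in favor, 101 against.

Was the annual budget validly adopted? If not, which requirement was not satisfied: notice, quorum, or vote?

Notice: 50 days given; 45 required. Satisfied.
Quorum: 15% of 1,328 = 199.20, rounded up to 200; 202 present. Satisfied.
Vote: requires a majority of those present (202); a majority of 202 is 102, so 102 needed; 101 in favor. Not satisfied.

Invalid — vote requirement not satisfied.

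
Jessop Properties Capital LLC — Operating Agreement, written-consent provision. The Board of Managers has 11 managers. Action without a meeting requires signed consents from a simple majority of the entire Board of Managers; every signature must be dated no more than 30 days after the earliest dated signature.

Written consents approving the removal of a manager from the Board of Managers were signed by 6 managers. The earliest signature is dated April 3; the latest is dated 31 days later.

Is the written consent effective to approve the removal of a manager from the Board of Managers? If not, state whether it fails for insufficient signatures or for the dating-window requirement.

Not effective — dating-window requirement not satisfied.

Signatures required: a simple majority of 11 — a majority of 11 is 6, so 6 needed; 6 signed. Sufficient.
Dating window: the latest signature is 31 days after the earliest; the limit is 30 days. Outside the window.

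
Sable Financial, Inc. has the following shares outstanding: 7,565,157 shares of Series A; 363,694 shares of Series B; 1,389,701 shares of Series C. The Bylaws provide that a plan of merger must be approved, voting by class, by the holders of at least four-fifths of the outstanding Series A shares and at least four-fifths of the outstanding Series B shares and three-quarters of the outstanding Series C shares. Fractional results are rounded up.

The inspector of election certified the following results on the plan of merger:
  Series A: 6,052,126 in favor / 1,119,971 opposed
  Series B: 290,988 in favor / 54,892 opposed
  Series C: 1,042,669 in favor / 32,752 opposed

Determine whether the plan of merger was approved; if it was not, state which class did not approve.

Series A: 4/5 of 7565157 = 6052125.60, rounded up to 6052126; 6,052,126 required, 6,052,126 in favor — approved.
Series B: 4/5 of 363694 = 290955.20, rounded up to 290956; 290,956 required, 290,988 in favor — approved.
Series C: 3/4 of 1389701 = 1042275.75, rounded up to 1042276; 1,042,276 required, 1,042,669 in favor — approved.

Approved — every class gave the required vote.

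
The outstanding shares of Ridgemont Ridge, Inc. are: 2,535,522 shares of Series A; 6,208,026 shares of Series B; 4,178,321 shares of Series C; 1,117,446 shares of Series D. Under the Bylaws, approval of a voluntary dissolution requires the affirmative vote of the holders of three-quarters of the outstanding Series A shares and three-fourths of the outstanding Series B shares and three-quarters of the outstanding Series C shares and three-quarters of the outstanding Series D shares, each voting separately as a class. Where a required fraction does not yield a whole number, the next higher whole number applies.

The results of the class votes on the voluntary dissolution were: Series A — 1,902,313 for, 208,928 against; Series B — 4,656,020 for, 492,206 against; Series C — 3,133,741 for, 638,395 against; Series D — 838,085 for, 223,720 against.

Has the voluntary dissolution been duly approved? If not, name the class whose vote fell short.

Approved — every class gave the required vote.

Series A: 3/4 of 2535522 = 1901641.50, rounded up to 1901642; 1,901,642 required, 1,902,313 in favor — approved.
Series B: 3/4 of 6208026 = 4656019.50, rounded up to 4656020; 4,656,020 required, 4,656,020 in favor — approved.
Series C: 3/4 of 4178321 = 3133740.75, rounded up to 3133741; 3,133,741 required, 3,133,741 in favor — approved.
Series D: 3/4 of 1117446 = 838084.50, rounded up to 838085; 838,085 required, 838,085 in favor — approved.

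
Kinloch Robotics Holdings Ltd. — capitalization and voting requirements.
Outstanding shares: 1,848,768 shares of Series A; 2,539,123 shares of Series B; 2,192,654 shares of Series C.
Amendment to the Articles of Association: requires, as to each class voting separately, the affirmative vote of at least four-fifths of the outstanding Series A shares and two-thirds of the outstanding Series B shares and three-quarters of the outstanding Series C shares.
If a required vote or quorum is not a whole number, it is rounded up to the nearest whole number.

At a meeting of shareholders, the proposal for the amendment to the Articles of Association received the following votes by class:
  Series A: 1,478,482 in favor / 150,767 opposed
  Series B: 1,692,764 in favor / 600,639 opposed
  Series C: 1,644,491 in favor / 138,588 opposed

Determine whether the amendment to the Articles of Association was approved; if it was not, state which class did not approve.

Series A: 4/5 of 1848768 = 1479014.40, rounded up to 1479015; 1,479,015 required, 1,478,482 in favor — not approved.
Series B: 2/3 of 2539123 = 1692748.67, rounded up to 1692749; 1,692,749 required, 1,692,764 in favor — approved.
Series C: 3/4 of 2192654 = 1644490.50, rounded up to 1644491; 1,644,491 required, 1,644,491 in favor — approved.

Not approved — the Series A shares did not give the required vote.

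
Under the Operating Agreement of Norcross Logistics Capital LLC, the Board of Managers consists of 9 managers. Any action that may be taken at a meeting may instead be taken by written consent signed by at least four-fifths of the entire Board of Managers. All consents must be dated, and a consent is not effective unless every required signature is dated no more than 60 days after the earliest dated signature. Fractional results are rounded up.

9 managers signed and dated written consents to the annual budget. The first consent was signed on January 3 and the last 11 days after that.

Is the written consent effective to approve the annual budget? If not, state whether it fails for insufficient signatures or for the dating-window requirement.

Effective — both the signature and dating-window requirements are satisfied.

Signatures required: at least four-fifths of 9 — 4/5 of 9 = 7.20, rounded up to 8, so 8 needed; 9 signed. Sufficient.
Dating window: the latest signature is 11 days after the earliest; the limit is 60 days. Within the window.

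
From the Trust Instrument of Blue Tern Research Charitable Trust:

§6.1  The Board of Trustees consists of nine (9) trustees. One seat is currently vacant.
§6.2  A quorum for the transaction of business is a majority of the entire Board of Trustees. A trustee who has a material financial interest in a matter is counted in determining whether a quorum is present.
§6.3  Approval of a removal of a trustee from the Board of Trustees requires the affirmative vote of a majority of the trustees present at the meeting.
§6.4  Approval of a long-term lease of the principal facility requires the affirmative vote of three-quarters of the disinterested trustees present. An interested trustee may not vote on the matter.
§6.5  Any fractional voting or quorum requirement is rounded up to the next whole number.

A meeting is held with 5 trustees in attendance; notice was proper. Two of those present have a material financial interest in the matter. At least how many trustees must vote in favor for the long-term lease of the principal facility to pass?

3

The long-term lease of the principal facility requires three-fourths of the disinterested trustees present (5 − 2 = 3).
3/4 of 3 = 2.25, rounded up to 3.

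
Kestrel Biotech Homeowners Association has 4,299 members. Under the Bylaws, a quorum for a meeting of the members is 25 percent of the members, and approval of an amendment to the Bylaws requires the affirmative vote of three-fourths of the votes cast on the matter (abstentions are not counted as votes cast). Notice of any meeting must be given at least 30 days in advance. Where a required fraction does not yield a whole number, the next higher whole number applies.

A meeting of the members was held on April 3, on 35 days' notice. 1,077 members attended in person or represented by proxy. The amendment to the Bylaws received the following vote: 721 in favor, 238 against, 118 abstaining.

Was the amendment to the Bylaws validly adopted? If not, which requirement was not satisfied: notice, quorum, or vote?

Notice: 35 days given; 30 required. Satisfied.
Quorum: 25% of 4,299 = 1,074.75, rounded up to 1,075; 1,077 present. Satisfied.
Vote: requires three-fourths of the votes cast (1,077 − 118 abstaining = 959); 3/4 of 959 = 719.25, rounded up to 720, so 720 needed; 721 in favor. Satisfied.

Valid — all requirements satisfied.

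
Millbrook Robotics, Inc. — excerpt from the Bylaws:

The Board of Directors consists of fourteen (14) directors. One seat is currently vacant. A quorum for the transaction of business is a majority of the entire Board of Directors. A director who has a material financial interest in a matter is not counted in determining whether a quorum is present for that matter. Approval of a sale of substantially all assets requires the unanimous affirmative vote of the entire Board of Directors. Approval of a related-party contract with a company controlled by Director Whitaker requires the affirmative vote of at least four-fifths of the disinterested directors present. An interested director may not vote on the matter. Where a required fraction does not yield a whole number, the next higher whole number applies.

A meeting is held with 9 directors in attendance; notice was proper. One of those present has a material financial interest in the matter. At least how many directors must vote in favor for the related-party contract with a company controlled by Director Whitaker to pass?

7

The related-party contract with a company controlled by Director Whitaker requires four-fifths of the disinterested directors present (9 − 1 = 8).
4/5 of 8 = 6.40, rounded up to 7.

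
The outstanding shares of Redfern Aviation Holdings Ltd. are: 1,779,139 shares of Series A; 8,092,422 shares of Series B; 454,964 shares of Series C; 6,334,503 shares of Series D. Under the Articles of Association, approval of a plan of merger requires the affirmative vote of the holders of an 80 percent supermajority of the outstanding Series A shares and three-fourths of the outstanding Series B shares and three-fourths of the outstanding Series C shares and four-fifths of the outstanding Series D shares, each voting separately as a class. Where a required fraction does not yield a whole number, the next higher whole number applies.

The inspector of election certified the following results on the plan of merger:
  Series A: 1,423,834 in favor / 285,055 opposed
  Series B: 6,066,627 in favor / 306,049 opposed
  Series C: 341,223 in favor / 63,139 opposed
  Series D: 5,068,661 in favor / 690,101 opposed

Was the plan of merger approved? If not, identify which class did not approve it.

Series A: 4/5 of 1779139 = 1423311.20, rounded up to 1423312; 1,423,312 required, 1,423,834 in favor — approved.
Series B: 3/4 of 8092422 = 6069316.50, rounded up to 6069317; 6,069,317 required, 6,066,627 in favor — not approved.
Series C: 3/4 of 454964 = 341223; 341,223 required, 341,223 in favor — approved.
Series D: 4/5 of 6334503 = 5067602.40, rounded up to 5067603; 5,067,603 required, 5,068,661 in favor — approved.

Not approved — the Series B shares did not give the required vote.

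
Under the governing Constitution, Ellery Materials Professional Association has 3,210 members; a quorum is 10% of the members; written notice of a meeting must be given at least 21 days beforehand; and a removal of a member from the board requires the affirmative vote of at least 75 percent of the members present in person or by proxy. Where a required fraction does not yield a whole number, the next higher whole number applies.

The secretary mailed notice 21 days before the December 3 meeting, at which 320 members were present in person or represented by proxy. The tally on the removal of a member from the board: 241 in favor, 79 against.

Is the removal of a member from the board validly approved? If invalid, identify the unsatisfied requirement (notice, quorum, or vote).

Notice: 21 days given; 21 required. Satisfied.
Quorum: 10% of 3,210 = 321; 320 present. Not satisfied.
Vote: requires three-fourths of those present (320); 3/4 of 320 = 240, so 240 needed; 241 in favor. Satisfied.

Invalid — quorum requirement not satisfied.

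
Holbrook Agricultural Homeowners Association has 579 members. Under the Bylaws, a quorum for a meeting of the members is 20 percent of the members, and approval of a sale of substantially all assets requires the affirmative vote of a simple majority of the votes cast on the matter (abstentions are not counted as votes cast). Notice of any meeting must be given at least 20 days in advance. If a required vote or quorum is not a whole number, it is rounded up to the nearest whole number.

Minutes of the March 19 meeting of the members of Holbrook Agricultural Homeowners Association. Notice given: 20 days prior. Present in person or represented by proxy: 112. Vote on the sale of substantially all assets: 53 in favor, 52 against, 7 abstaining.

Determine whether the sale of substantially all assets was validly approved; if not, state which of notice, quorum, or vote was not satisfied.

Notice: 20 days given; 20 required. Satisfied.
Quorum: 20% of 579 = 115.80, rounded up to 116; 112 present. Not satisfied.
Vote: requires a majority of the votes cast (112 − 7 abstaining = 105); a majority of 105 is 53, so 53 needed; 53 in favor. Satisfied.

Invalid — quorum requirement not satisfied.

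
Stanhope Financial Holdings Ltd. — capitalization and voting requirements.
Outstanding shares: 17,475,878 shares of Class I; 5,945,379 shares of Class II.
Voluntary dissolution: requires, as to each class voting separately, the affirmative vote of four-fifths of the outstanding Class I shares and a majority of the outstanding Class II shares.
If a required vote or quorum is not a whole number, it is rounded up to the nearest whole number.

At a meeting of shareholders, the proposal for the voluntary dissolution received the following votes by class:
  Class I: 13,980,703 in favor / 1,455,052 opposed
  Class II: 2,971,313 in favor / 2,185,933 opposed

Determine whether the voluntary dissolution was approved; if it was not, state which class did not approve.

Class I: 4/5 of 17475878 = 13980702.40, rounded up to 13980703; 13,980,703 required, 13,980,703 in favor — approved.
Class II: a majority of 5945379 is 2972690; 2,972,690 required, 2,971,313 in favor — not approved.

Not approved — the Class II shares did not give the required vote.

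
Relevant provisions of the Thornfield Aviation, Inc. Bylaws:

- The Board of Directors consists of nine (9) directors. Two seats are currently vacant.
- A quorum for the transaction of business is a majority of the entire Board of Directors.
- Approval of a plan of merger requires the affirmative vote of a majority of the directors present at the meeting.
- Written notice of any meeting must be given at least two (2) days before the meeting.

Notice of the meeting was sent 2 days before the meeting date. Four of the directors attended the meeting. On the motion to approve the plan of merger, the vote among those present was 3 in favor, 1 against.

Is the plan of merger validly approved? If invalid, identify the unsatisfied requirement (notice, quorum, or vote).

Invalid — quorum requirement not satisfied.

Notice: 2 days given; 2 required (2 ≥ 2). Satisfied.
Quorum: 4 present; quorum is 5. Not satisfied.
Vote: the plan of merger requires a majority of the directors present (4). A majority of 4 is 3, so 3 affirmative votes are needed; 3 voted in favor. Satisfied. (Moot — without a quorum no business can be validly transacted.)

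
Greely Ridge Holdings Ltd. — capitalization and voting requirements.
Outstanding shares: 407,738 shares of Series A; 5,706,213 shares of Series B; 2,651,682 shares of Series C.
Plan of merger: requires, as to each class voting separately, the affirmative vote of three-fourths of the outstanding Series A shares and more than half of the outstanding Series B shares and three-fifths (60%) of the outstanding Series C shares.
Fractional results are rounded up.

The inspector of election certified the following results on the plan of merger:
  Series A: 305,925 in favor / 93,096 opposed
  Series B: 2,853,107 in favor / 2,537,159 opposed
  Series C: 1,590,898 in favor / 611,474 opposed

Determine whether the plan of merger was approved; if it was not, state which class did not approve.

Series A: 3/4 of 407738 = 305803.50, rounded up to 305804; 305,804 required, 305,925 in favor — approved.
Series B: a majority of 5706213 is 2853107; 2,853,107 required, 2,853,107 in favor — approved.
Series C: 3/5 of 2651682 = 1591009.20, rounded up to 1591010; 1,591,010 required, 1,590,898 in favor — not approved.

Not approved — the Series C shares did not give the required vote.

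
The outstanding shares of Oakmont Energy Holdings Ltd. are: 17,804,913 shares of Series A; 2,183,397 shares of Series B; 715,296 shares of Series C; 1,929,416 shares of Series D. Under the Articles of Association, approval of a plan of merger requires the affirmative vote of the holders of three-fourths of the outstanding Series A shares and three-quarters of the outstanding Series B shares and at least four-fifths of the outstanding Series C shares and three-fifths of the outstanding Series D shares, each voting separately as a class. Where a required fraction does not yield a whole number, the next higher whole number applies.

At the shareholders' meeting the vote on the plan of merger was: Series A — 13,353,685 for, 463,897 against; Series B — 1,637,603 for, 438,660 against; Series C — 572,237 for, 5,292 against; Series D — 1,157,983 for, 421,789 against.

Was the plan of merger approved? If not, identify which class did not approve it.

Series A: 3/4 of 17804913 = 13353684.75, rounded up to 13353685; 13,353,685 required, 13,353,685 in favor — approved.
Series B: 3/4 of 2183397 = 1637547.75, rounded up to 1637548; 1,637,548 required, 1,637,603 in favor — approved.
Series C: 4/5 of 715296 = 572236.80, rounded up to 572237; 572,237 required, 572,237 in favor — approved.
Series D: 3/5 of 1929416 = 1157649.60, rounded up to 1157650; 1,157,650 required, 1,157,983 in favor — approved.

Approved — every class gave the required vote.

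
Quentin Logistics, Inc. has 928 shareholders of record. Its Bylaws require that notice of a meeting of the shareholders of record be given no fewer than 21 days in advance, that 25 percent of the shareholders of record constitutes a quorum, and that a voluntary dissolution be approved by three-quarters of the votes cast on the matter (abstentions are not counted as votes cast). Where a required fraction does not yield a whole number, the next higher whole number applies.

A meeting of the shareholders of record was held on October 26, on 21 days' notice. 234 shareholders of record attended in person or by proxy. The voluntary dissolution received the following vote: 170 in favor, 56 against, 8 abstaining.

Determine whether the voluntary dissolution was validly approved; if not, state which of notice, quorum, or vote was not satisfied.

Notice: 21 days given; 21 required. Satisfied.
Quorum: 25% of 928 = 232; 234 present. Satisfied.
Vote: requires three-fourths of the votes cast (234 − 8 abstaining = 226); 3/4 of 226 = 169.50, rounded up to 170, so 170 needed; 170 in favor. Satisfied.

Valid — all requirements satisfied.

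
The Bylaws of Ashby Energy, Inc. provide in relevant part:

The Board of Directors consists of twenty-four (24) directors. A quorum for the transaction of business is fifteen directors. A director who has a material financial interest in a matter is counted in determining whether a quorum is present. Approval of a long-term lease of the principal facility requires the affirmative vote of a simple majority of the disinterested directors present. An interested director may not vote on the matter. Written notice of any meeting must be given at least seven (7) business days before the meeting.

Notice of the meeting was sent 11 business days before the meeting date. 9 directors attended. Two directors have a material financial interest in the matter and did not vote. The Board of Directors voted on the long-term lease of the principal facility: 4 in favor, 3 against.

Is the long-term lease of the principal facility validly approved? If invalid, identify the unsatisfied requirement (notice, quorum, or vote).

Invalid — quorum requirement not satisfied.

Notice: 11 business days given; 7 required (11 ≥ 7). Satisfied.
Quorum: 9 present (interested directors count toward quorum); quorum is 15. Not satisfied.
Vote: the long-term lease of the principal facility requires a majority of the disinterested directors present (9 − 2 = 7). A majority of 7 is 4, so 4 affirmative votes are needed; 4 voted in favor. Satisfied. (Moot — without a quorum no business can be validly transacted.)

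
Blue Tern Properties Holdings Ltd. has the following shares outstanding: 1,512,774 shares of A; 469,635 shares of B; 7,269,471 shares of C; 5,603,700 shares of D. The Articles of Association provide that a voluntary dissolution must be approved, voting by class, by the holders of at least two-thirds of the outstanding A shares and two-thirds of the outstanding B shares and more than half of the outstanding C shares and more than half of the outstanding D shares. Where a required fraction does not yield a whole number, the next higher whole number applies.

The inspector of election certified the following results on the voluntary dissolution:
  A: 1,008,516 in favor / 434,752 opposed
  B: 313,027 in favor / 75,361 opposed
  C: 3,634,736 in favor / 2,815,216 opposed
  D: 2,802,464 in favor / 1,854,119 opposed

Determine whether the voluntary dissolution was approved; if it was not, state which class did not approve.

A: 2/3 of 1512774 = 1008516; 1,008,516 required, 1,008,516 in favor — approved.
B: 2/3 of 469635 = 313090; 313,090 required, 313,027 in favor — not approved.
C: a majority of 7269471 is 3634736; 3,634,736 required, 3,634,736 in favor — approved.
D: a majority of 5603700 is 2801851; 2,801,851 required, 2,802,464 in favor — approved.

Not approved — the B shares did not give the required vote.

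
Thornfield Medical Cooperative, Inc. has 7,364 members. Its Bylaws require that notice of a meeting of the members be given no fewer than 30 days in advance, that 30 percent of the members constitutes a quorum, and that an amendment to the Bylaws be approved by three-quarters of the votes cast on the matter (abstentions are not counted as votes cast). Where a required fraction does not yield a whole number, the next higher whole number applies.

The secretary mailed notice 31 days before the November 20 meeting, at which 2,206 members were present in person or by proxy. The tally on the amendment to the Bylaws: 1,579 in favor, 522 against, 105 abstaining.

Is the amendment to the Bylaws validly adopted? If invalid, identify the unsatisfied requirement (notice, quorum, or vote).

Invalid — quorum requirement not satisfied.

Notice: 31 days given; 30 required. Satisfied.
Quorum: 30% of 7,364 = 2,209.20, rounded up to 2,210; 2,206 present. Not satisfied.
Vote: requires three-fourths of the votes cast (2,206 − 105 abstaining = 2,101); 3/4 of 2101 = 1575.75, rounded up to 1576, so 1,576 needed; 1,579 in favor. Satisfied.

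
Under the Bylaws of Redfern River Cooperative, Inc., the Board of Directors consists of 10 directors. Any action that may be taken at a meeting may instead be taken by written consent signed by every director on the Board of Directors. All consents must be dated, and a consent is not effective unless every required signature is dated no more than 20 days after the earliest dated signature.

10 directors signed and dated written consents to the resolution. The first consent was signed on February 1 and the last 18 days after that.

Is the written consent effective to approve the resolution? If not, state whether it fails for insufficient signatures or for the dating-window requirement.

Effective — both the signature and dating-window requirements are satisfied.

Signatures required: all of 10 — unanimous means all 10, so 10 needed; 10 signed. Sufficient.
Dating window: the latest signature is 18 days after the earliest; the limit is 20 days. Within the window.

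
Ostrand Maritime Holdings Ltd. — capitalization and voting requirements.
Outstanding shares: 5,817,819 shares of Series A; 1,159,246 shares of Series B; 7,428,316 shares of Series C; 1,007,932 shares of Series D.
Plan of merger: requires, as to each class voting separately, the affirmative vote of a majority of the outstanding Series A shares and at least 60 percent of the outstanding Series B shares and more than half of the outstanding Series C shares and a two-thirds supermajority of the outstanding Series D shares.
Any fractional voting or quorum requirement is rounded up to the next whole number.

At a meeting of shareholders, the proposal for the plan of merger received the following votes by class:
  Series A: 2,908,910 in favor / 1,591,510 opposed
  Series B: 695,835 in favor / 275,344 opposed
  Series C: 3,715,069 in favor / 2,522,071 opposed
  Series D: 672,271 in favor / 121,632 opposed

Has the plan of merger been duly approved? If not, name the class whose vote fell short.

Series A: a majority of 5817819 is 2908910; 2,908,910 required, 2,908,910 in favor — approved.
Series B: 3/5 of 1159246 = 695547.60, rounded up to 695548; 695,548 required, 695,835 in favor — approved.
Series C: a majority of 7428316 is 3714159; 3,714,159 required, 3,715,069 in favor — approved.
Series D: 2/3 of 1007932 = 671954.67, rounded up to 671955; 671,955 required, 672,271 in favor — approved.

Approved — every class gave the required vote.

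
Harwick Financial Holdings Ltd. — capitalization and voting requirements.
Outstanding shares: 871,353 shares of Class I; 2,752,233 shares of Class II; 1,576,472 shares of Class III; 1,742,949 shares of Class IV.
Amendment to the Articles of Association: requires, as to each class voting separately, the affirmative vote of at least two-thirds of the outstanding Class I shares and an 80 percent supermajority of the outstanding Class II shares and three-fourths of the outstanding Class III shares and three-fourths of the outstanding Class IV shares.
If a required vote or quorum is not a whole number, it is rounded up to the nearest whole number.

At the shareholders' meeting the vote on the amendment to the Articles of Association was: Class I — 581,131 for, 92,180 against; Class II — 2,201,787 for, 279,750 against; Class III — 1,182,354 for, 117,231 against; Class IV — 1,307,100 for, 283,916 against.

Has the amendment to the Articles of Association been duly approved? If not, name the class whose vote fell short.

Not approved — the Class IV shares did not give the required vote.

Class I: 2/3 of 871353 = 580902; 580,902 required, 581,131 in favor — approved.
Class II: 4/5 of 2752233 = 2201786.40, rounded up to 2201787; 2,201,787 required, 2,201,787 in favor — approved.
Class III: 3/4 of 1576472 = 1182354; 1,182,354 required, 1,182,354 in favor — approved.
Class IV: 3/4 of 1742949 = 1307211.75, rounded up to 1307212; 1,307,212 required, 1,307,100 in favor — not approved.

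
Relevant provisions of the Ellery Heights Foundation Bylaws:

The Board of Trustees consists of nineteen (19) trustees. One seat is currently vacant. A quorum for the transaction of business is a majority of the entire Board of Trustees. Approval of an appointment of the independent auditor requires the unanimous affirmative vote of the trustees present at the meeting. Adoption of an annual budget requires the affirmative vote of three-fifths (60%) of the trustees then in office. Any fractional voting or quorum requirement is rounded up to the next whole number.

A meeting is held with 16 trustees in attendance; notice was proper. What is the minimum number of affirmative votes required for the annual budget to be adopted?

The annual budget requires three-fifths of the trustees then in office (18).
3/5 of 18 = 10.80, rounded up to 11.

11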